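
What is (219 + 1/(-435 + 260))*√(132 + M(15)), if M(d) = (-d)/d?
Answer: 38324*√131/175 ≈ 2506.5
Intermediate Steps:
M(d) = -1
(219 + 1/(-435 + 260))*√(132 + M(15)) = (219 + 1/(-435 + 260))*√(132 - 1) = (219 + 1/(-175))*√131 = (219 - 1/175)*√131 = 38324*√131/175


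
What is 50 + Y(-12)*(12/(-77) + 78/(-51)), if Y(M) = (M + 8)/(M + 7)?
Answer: 318426/6545 ≈ 48.652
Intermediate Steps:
Y(M) = (8 + M)/(7 + M)
50 + Y(-12)*(12/(-77) + 78/(-51)) = 50 + ((8 - 12)/(7 - 12))*(12/(-77) + 78/(-51)) = 50 + (-4/(-5))*(12*(-1/77) + 78*(-1/51)) = 50 + (-⅕*(-4))*(-12/77 - 26/17) = 50 + (⅘)*(-2206/1309) = 50 - 8824/6545 = 318426/6545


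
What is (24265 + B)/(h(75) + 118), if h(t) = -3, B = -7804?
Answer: 16461/115 ≈ 143.14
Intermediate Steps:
(24265 + B)/(h(75) + 118) = (24265 - 7804)/(-3 + 118) = 16461/115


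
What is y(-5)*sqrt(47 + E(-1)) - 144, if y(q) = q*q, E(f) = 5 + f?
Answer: -144 + 25*sqrt(51) ≈ 34.536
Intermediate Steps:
y(q) = q**2
y(-5)*sqrt(47 + E(-1)) - 144 = (-5)**2*sqrt(47 + (5 - 1)) - 144 = 25*sqrt(47 + 4) - 144 = 25*sqrt(51) - 144 = -144 + 25*sqrt(51)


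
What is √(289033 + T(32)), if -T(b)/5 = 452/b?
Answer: √4623398/4 ≈ 537.55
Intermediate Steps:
T(b) = -2260/b
√(289033 + T(32)) = √(289033 - 2260/32) = √(289033 - 2260*1/32) = √(289033 - 565/8) = √(2311699/8) = √4623398/4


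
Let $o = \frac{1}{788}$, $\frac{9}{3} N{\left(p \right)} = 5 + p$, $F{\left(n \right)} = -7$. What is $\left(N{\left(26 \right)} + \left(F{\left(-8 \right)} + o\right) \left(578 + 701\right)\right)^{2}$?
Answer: $\frac{446757000937129}{5588496} \approx 7.9942 \cdot 10^{7}$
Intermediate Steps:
$N{\left(p \right)} = \frac{5}{3} + \frac{p}{3}$ ($N{\left(p \right)} = \frac{5 + p}{3} = \frac{5}{3} + \frac{p}{3}$)
$o = \frac{1}{788} \approx 0.001269$
$\left(N{\left(26 \right)} + \left(F{\left(-8 \right)} + o\right) \left(578 + 701\right)\right)^{2} = \left(\left(\frac{5}{3} + \frac{1}{3} \cdot 26\right) + \left(-7 + \frac{1}{788}\right) \left(578 + 701\right)\right)^{2} = \left(\left(\frac{5}{3} + \frac{26}{3}\right) - \frac{7053685}{788}\right)^{2} = \left(\frac{31}{3} - \frac{7053685}{788}\right)^{2} = \left(- \frac{21136627}{2364}\right)^{2} = \frac{446757000937129}{5588496}$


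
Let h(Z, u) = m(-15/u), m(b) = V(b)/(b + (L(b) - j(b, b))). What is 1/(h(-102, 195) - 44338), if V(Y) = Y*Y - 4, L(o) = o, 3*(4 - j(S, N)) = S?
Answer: -2119/93950197 ≈ -2.2555e-5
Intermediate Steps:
j(S, N) = 4 - S/3
V(Y) = -4 + Y**2 (V(Y) = Y**2 - 4 = -4 + Y**2)
m(b) = (-4 + b**2)/(-4 + 7*b/3) (m(b) = (-4 + b**2)/(b + (b - (4 - b/3))) = (-4 + b**2)/(b + (b + (-4 + b/3))) = (-4 + b**2)/(b + (-4 + 4*b/3)) = (-4 + b**2)/(-4 + 7*b/3))
h(Z, u) = 3*(-4 + 225/u**2)/(-12 - 105/u) (h(Z, u) = 3*(-4 + (-15/u)**2)/(-12 + 7*(-15/u)) = 3*(-4 + 225/u**2)/(-12 - 105/u))
1/(h(-102, 195) - 44338) = 1/((-225 + 4*195**2)/(195*(35 + 4*195)) - 44338) = 1/((-225 + 4*38025)/(195*(35 + 780)) - 44338) = 1/((1/195)*(-225 + 152100)/815 - 44338) = 1/((1/195)*(1/815)*151875 - 44338) = 1/(2025/2119 - 44338) = 1/(-93950197/2119) = -2119/93950197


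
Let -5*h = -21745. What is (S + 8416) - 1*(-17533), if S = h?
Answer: 30298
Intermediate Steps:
h = 4349 (h = -1/5*(-21745) = 4349)
S = 4349
(S + 8416) - 1*(-17533) = (4349 + 8416) - 1*(-17533) = 12765 + 17533 = 30298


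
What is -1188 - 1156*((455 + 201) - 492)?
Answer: -190772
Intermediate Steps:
-1188 - 1156*((455 + 201) - 492) = -1188 - 1156*(656 - 492) = -1188 - 1156*164 = -1188 - 189584 = -190772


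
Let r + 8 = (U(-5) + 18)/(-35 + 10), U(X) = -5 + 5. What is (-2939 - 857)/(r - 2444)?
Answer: 47450/30659 ≈ 1.5477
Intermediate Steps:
U(X) = 0
r = -218/25 (r = -8 + (0 + 18)/(-35 + 10) = -8 + 18/(-25) = -8 - 1/25*18 = -8 - 18/25 = -218/25 ≈ -8.7200)
(-2939 - 857)/(r - 2444) = (-2939 - 857)/(-218/25 - 2444) = -3796/(-61318/25) = -3796*(-25/61318) = 47450/30659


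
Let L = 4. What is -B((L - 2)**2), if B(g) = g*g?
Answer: -16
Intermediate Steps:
B(g) = g**2
-B((L - 2)**2) = -((4 - 2)**2)**2 = -(2**2)**2 = -1*4**2 = -1*16 = -16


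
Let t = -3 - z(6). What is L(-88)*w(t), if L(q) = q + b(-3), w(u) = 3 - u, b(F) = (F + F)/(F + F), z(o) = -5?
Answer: -87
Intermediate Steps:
b(F) = 1 (b(F) = (2*F)/((2*F)) = (2*F)*(1/(2*F)) = 1)
t = 2 (t = -3 - 1*(-5) = -3 + 5 = 2)
L(q) = 1 + q (L(q) = q + 1 = 1 + q)
L(-88)*w(t) = (1 - 88)*(3 - 1*2) = -87*(3 - 2) = -87*1 = -87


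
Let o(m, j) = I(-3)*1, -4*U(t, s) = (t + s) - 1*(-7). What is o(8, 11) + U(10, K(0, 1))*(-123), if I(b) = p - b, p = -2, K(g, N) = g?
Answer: 2095/4 ≈ 523.75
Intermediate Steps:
U(t, s) = -7/4 - s/4 - t/4 (U(t, s) = -((t + s) - 1*(-7))/4 = -((s + t) + 7)/4 = -(7 + s + t)/4 = -7/4 - s/4 - t/4)
I(b) = -2 - b
o(m, j) = 1 (o(m, j) = (-2 - 1*(-3))*1 = (-2 + 3)*1 = 1*1 = 1)
o(8, 11) + U(10, K(0, 1))*(-123) = 1 + (-7/4 - ¼*0 - ¼*10)*(-123) = 1 + (-7/4 + 0 - 5/2)*(-123) = 1 - 17/4*(-123) = 1 + 2091/4 = 2095/4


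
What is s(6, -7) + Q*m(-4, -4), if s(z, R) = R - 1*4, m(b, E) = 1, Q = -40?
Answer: -51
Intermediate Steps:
s(z, R) = -4 + R (s(z, R) = R - 4 = -4 + R)
s(6, -7) + Q*m(-4, -4) = (-4 - 7) - 40*1 = -11 - 40 = -51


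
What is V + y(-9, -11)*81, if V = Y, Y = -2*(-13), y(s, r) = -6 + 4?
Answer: -136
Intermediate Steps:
y(s, r) = -2
Y = 26
V = 26
V + y(-9, -11)*81 = 26 - 2*81 = 26 - 162 = -136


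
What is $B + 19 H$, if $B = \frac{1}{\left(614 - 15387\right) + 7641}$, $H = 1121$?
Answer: $\frac{151904467}{7132} \approx 21299.0$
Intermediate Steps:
$B = - \frac{1}{7132}$ ($B = \frac{1}{-14773 + 7641} = \frac{1}{-7132} = - \frac{1}{7132} \approx -0.00014021$)
$B + 19 H = - \frac{1}{7132} + 19 \cdot 1121 = - \frac{1}{7132} + 21299 = \frac{151904467}{7132}$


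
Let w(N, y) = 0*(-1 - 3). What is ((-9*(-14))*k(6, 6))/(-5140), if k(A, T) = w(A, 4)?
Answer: 0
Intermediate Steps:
w(N, y) = 0 (w(N, y) = 0*(-4) = 0)
k(A, T) = 0
((-9*(-14))*k(6, 6))/(-5140) = (-9*(-14)*0)/(-5140) = (126*0)*(-1/5140) = 0*(-1/5140) = 0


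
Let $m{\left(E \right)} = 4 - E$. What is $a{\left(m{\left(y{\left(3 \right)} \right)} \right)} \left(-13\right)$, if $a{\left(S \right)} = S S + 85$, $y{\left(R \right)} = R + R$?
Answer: $-1157$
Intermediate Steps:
$y{\left(R \right)} = 2 R$
$a{\left(S \right)} = 85 + S^{2}$ ($a{\left(S \right)} = S^{2} + 85 = 85 + S^{2}$)
$a{\left(m{\left(y{\left(3 \right)} \right)} \right)} \left(-13\right) = \left(85 + \left(4 - 2 \cdot 3\right)^{2}\right) \left(-13\right) = \left(85 + \left(4 - 6\right)^{2}\right) \left(-13\right) = \left(85 + \left(-2\right)^{2}\right) \left(-13\right) = \left(85 + 4\right) \left(-13\right) = 89 \left(-13\right) = -1157$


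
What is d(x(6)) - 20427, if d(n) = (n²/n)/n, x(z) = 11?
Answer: -20426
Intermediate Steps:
d(n) = 1 (d(n) = n/n = 1)
d(x(6)) - 20427 = 1 - 20427 = -20426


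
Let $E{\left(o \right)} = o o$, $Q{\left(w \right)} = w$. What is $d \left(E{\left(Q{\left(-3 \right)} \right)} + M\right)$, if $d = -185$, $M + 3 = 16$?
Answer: $-4070$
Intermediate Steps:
$M = 13$ ($M = -3 + 16 = 13$)
$E{\left(o \right)} = o^{2}$
$d \left(E{\left(Q{\left(-3 \right)} \right)} + M\right) = - 185 \left(\left(-3\right)^{2} + 13\right) = - 185 \left(9 + 13\right) = \left(-185\right) 22 = -4070$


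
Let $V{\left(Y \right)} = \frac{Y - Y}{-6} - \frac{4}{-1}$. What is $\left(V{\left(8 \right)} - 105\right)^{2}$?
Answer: $10201$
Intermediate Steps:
$V{\left(Y \right)} = 4$ ($V{\left(Y \right)} = 0 \left(- \frac{1}{6}\right) - -4 = 0 + 4 = 4$)
$\left(V{\left(8 \right)} - 105\right)^{2} = \left(4 - 105\right)^{2} = \left(-101\right)^{2} = 10201$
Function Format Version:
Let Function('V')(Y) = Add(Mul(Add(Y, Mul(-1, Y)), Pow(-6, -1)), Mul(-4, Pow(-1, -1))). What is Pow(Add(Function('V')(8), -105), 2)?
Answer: 10201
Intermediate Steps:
Function('V')(Y) = 4 (Function('V')(Y) = Add(Mul(0, Rational(-1, 6)), Mul(-4, -1)) = Add(0, 4) = 4)
Pow(Add(Function('V')(8), -105), 2) = Pow(Add(4, -105), 2) = Pow(-101, 2) = 10201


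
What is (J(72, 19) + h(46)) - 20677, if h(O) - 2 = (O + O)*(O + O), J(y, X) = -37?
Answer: -12248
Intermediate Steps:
h(O) = 2 + 4*O² (h(O) = 2 + (O + O)*(O + O) = 2 + (2*O)*(2*O) = 2 + 4*O²)
(J(72, 19) + h(46)) - 20677 = (-37 + (2 + 4*46²)) - 20677 = (-37 + (2 + 4*2116)) - 20677 = (-37 + (2 + 8464)) - 20677 = (-37 + 8466) - 20677 = 8429 - 20677 = -12248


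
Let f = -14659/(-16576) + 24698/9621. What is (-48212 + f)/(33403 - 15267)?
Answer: -7688188251265/2892287494656 ≈ -2.6582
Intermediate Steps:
f = 550428287/159477696 (f = -14659*(-1/16576) + 24698*(1/9621) = 14659/16576 + 24698/9621 = 550428287/159477696 ≈ 3.4514)
(-48212 + f)/(33403 - 15267) = (-48212 + 550428287/159477696)/(33403 - 15267) = -7688188251265/159477696/18136 = -7688188251265/159477696*1/18136 = -7688188251265/2892287494656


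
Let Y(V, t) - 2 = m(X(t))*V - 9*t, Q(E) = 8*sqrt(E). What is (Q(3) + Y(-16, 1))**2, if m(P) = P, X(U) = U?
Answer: 721 - 368*sqrt(3) ≈ 83.605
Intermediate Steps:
Y(V, t) = 2 - 9*t + V*t (Y(V, t) = 2 + (t*V - 9*t) = 2 + (V*t - 9*t) = 2 + (-9*t + V*t) = 2 - 9*t + V*t)
(Q(3) + Y(-16, 1))**2 = (8*sqrt(3) + (2 - 9*1 - 16*1))**2 = (8*sqrt(3) + (2 - 9 - 16))**2 = (8*sqrt(3) - 23)**2 = (-23 + 8*sqrt(3))**2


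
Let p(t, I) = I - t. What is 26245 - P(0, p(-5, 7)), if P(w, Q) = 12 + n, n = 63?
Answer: 26170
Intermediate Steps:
P(w, Q) = 75 (P(w, Q) = 12 + 63 = 75)
26245 - P(0, p(-5, 7)) = 26245 - 1*75 = 26245 - 75 = 26170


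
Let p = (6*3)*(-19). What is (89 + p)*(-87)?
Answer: 22011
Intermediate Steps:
p = -342 (p = 18*(-19) = -342)
(89 + p)*(-87) = (89 - 342)*(-87) = -253*(-87) = 22011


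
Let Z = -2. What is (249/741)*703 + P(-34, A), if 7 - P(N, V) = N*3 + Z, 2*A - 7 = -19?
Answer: 4514/13 ≈ 347.23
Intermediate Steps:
A = -6 (A = 7/2 + (½)*(-19) = 7/2 - 19/2 = -6)
P(N, V) = 9 - 3*N (P(N, V) = 7 - (N*3 - 2) = 7 - (3*N - 2) = 7 - (-2 + 3*N) = 7 + (2 - 3*N) = 9 - 3*N)
(249/741)*703 + P(-34, A) = (249/741)*703 + (9 - 3*(-34)) = (249*(1/741))*703 + (9 + 102) = (83/247)*703 + 111 = 3071/13 + 111 = 4514/13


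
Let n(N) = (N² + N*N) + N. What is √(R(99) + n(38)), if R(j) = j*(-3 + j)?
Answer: √12430 ≈ 111.49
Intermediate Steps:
n(N) = N + 2*N² (n(N) = (N² + N²) + N = 2*N² + N = N + 2*N²)
√(R(99) + n(38)) = √(99*(-3 + 99) + 38*(1 + 2*38)) = √(99*96 + 38*(1 + 76)) = √(9504 + 38*77) = √(9504 + 2926) = √12430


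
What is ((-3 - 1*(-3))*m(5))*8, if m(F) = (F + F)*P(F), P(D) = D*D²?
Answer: 0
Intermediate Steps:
P(D) = D³
m(F) = 2*F⁴ (m(F) = (F + F)*F³ = (2*F)*F³ = 2*F⁴)
((-3 - 1*(-3))*m(5))*8 = ((-3 - 1*(-3))*(2*5⁴))*8 = ((-3 + 3)*(2*625))*8 = (0*1250)*8 = 0*8 = 0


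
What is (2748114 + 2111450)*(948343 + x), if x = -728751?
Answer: 1067121377888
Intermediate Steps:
(2748114 + 2111450)*(948343 + x) = (2748114 + 2111450)*(948343 - 728751) = 4859564*219592 = 1067121377888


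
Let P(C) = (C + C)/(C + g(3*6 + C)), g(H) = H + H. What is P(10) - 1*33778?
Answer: -1114664/33 ≈ -33778.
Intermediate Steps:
g(H) = 2*H
P(C) = 2*C/(36 + 3*C) (P(C) = (C + C)/(C + 2*(3*6 + C)) = (2*C)/(C + 2*(18 + C)) = (2*C)/(C + (36 + 2*C)) = (2*C)/(36 + 3*C) = 2*C/(36 + 3*C))
P(10) - 1*33778 = (⅔)*10/(12 + 10) - 1*33778 = (⅔)*10/22 - 33778 = (⅔)*10*(1/22) - 33778 = 10/33 - 33778 = -1114664/33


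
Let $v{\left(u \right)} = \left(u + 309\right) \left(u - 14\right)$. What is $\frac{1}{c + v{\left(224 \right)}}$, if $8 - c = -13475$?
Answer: $\frac{1}{125413} \approx 7.9736 \cdot 10^{-6}$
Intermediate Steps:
$v{\left(u \right)} = \left(-14 + u\right) \left(309 + u\right)$ ($v{\left(u \right)} = \left(309 + u\right) \left(-14 + u\right) = \left(-14 + u\right) \left(309 + u\right)$)
$c = 13483$ ($c = 8 - -13475 = 8 + 13475 = 13483$)
$\frac{1}{c + v{\left(224 \right)}} = \frac{1}{13483 + \left(-4326 + 224^{2} + 295 \cdot 224\right)} = \frac{1}{13483 + \left(-4326 + 50176 + 66080\right)} = \frac{1}{13483 + 111930} = \frac{1}{125413}$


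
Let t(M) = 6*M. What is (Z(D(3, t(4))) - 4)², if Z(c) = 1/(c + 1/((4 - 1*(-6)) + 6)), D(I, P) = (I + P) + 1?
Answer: 3168400/201601 ≈ 15.716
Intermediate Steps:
D(I, P) = 1 + I + P
Z(c) = 1/(1/16 + c) (Z(c) = 1/(c + 1/((4 + 6) + 6)) = 1/(c + 1/(10 + 6)) = 1/(c + 1/16) = 1/(1/16 + c))
(Z(D(3, t(4))) - 4)² = (16/(1 + 16*(1 + 3 + 6*4)) - 4)² = (16/(1 + 16*(1 + 3 + 24)) - 4)² = (16/(1 + 16*28) - 4)² = (16/(1 + 448) - 4)² = (16/449 - 4)² = (-1780/449)² = 3168400/201601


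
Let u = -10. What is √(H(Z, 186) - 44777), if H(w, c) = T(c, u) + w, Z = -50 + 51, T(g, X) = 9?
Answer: I*√44767 ≈ 211.58*I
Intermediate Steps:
Z = 1
H(w, c) = 9 + w
√(H(Z, 186) - 44777) = √((9 + 1) - 44777) = √(10 - 44777) = √(-44767) = I*√44767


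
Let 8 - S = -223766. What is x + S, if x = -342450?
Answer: -118676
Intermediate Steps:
S = 223774 (S = 8 - 1*(-223766) = 8 + 223766 = 223774)
x + S = -342450 + 223774 = -118676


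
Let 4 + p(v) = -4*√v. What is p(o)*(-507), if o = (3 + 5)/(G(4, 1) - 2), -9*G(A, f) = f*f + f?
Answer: 2028 + 6084*I*√10/5 ≈ 2028.0 + 3847.9*I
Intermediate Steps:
G(A, f) = -f/9 - f²/9 (G(A, f) = -(f*f + f)/9 = -(f² + f)/9 = -(f + f²)/9 = -f/9 - f²/9)
o = -18/5 (o = (3 + 5)/(-⅑*1*(1 + 1) - 2) = 8/(-⅑*1*2 - 2) = 8/(-2/9 - 2) = 8/(-20/9) = 8*(-9/20) = -18/5 ≈ -3.6000)
p(v) = -4 - 4*√v
p(o)*(-507) = (-4 - 12*I*√10/5)*(-507) = 2028 + 6084*I*√10/5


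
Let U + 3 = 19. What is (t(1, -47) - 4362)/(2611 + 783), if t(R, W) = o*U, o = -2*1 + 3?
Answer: -2173/1697 ≈ -1.2805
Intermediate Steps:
o = 1 (o = -2 + 3 = 1)
U = 16 (U = -3 + 19 = 16)
t(R, W) = 16 (t(R, W) = 1*16 = 16)
(t(1, -47) - 4362)/(2611 + 783) = (16 - 4362)/(2611 + 783) = -4346/3394 = -4346*1/3394 = -2173/1697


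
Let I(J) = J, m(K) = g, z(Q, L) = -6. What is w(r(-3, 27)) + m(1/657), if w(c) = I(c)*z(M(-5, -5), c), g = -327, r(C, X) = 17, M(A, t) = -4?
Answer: -429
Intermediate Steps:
m(K) = -327
w(c) = -6*c (w(c) = c*(-6) = -6*c)
w(r(-3, 27)) + m(1/657) = -6*17 - 327 = -102 - 327 = -429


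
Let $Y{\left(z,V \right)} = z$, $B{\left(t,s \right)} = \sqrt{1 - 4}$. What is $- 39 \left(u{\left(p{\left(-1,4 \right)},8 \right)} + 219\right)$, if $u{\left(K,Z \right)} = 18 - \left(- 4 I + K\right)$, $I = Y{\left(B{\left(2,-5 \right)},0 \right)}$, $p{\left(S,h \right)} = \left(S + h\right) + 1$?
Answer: $-9087 - 156 i \sqrt{3} \approx -9087.0 - 270.2 i$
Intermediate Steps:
$B{\left(t,s \right)} = i \sqrt{3}$ ($B{\left(t,s \right)} = \sqrt{-3} = i \sqrt{3}$)
$p{\left(S,h \right)} = 1 + S + h$
$I = i \sqrt{3} \approx 1.732 i$
$u{\left(K,Z \right)} = 18 - K + 4 i \sqrt{3}$ ($u{\left(K,Z \right)} = 18 - \left(- 4 i \sqrt{3} + K\right) = 18 - \left(K - 4 i \sqrt{3}\right) = 18 - K + 4 i \sqrt{3}$)
$- 39 \left(u{\left(p{\left(-1,4 \right)},8 \right)} + 219\right) = - 39 \left(\left(18 - \left(1 - 1 + 4\right) + 4 i \sqrt{3}\right) + 219\right) = - 39 \left(\left(18 - 4 + 4 i \sqrt{3}\right) + 219\right) = - 39 \left(\left(14 + 4 i \sqrt{3}\right) + 219\right) = - 39 \left(233 + 4 i \sqrt{3}\right) = -9087 - 156 i \sqrt{3}$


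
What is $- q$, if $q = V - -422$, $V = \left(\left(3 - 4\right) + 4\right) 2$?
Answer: $-428$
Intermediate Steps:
$V = 6$ ($V = \left(\left(3 - 4\right) + 4\right) 2 = \left(-1 + 4\right) 2 = 3 \cdot 2 = 6$)
$q = 428$ ($q = 6 - -422 = 6 + 422 = 428$)
$- q = \left(-1\right) 428 = -428$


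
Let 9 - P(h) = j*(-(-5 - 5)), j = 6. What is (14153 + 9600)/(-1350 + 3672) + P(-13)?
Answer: -94669/2322 ≈ -40.770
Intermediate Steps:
P(h) = -51 (P(h) = 9 - 6*(-(-5 - 5)) = 9 - 6*(-1*(-10)) = 9 - 6*10 = 9 - 1*60 = 9 - 60 = -51)
(14153 + 9600)/(-1350 + 3672) + P(-13) = (14153 + 9600)/(-1350 + 3672) - 51 = 23753/2322 - 51 = -94669/2322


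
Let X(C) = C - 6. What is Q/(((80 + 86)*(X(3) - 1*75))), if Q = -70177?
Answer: 70177/12948 ≈ 5.4199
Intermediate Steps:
X(C) = -6 + C
Q/(((80 + 86)*(X(3) - 1*75))) = -70177*1/((80 + 86)*((-6 + 3) - 1*75)) = -70177*1/(166*(-3 - 75)) = -70177/(166*(-78)) = -70177/(-12948) = -70177*(-1/12948) = 70177/12948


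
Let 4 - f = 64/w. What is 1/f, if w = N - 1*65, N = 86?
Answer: 21/20 ≈ 1.0500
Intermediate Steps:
w = 21 (w = 86 - 1*65 = 86 - 65 = 21)
f = 20/21 (f = 4 - 64/21 = 20/21 ≈ 0.95238)
1/f = 1/(20/21) = 21/20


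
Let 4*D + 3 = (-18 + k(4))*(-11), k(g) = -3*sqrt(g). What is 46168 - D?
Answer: 184411/4 ≈ 46103.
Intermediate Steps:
D = 261/4 (D = -3/4 + ((-18 - 3*sqrt(4))*(-11))/4 = -3/4 + ((-18 - 3*2)*(-11))/4 = -3/4 + ((-18 - 6)*(-11))/4 = -3/4 + (-24*(-11))/4 = -3/4 + (1/4)*264 = -3/4 + 66 = 261/4 ≈ 65.250)
46168 - D = 46168 - 1*261/4 = 46168 - 261/4 = 184411/4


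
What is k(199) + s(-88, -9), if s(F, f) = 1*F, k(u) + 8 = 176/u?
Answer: -18928/199 ≈ -95.116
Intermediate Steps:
k(u) = -8 + 176/u
s(F, f) = F
k(199) + s(-88, -9) = (-8 + 176/199) - 88 = -1416/199 - 88 = -18928/199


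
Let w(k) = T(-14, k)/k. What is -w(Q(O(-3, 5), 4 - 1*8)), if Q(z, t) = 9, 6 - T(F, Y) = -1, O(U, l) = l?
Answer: -7/9 ≈ -0.77778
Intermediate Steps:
T(F, Y) = 7 (T(F, Y) = 6 - 1*(-1) = 6 + 1 = 7)
w(k) = 7/k
-w(Q(O(-3, 5), 4 - 1*8)) = -7/9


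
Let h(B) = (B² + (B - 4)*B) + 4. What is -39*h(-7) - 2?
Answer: -5072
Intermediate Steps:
h(B) = 4 + B² + B*(-4 + B) (h(B) = (B² + (-4 + B)*B) + 4 = (B² + B*(-4 + B)) + 4 = 4 + B² + B*(-4 + B))
-39*h(-7) - 2 = -39*(4 - 4*(-7) + 2*(-7)²) - 2 = -39*(4 + 28 + 2*49) - 2 = -39*(4 + 28 + 98) - 2 = -39*130 - 2 = -5070 - 2 = -5072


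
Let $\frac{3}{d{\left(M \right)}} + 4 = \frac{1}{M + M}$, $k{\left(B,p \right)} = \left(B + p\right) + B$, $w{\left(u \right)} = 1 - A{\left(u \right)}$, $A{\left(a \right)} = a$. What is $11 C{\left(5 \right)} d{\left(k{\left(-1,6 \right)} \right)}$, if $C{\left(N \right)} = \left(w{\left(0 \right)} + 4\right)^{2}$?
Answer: $- \frac{6600}{31} \approx -212.9$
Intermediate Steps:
$w{\left(u \right)} = 1 - u$
$k{\left(B,p \right)} = p + 2 B$
$d{\left(M \right)} = \frac{3}{-4 + \frac{1}{2 M}}$ ($d{\left(M \right)} = \frac{3}{-4 + \frac{1}{M + M}} = \frac{3}{-4 + \frac{1}{2 M}}$)
$C{\left(N \right)} = 25$ ($C{\left(N \right)} = \left(\left(1 - 0\right) + 4\right)^{2} = \left(\left(1 + 0\right) + 4\right)^{2} = \left(1 + 4\right)^{2} = 5^{2} = 25$)
$11 C{\left(5 \right)} d{\left(k{\left(-1,6 \right)} \right)} = 11 \cdot 25 \left(- \frac{6 \left(6 + 2 \left(-1\right)\right)}{-1 + 8 \left(6 + 2 \left(-1\right)\right)}\right) = 275 \left(- \frac{6 \left(6 - 2\right)}{-1 + 8 \left(6 - 2\right)}\right) = 275 \left(\left(-6\right) 4 \frac{1}{-1 + 8 \cdot 4}\right) = 275 \left(\left(-6\right) 4 \frac{1}{-1 + 32}\right) = 275 \left(\left(-6\right) 4 \cdot \frac{1}{31}\right) = 275 \left(- \frac{24}{31}\right) = - \frac{6600}{31}$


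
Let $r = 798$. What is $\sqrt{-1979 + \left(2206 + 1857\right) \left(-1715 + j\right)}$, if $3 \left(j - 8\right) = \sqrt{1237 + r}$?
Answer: $\frac{\sqrt{-62437680 + 12189 \sqrt{2035}}}{3} \approx 2622.3 i$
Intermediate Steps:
$j = 8 + \frac{\sqrt{2035}}{3}$ ($j = 8 + \frac{\sqrt{1237 + 798}}{3} = 8 + \frac{\sqrt{2035}}{3} \approx 23.037$)
$\sqrt{-1979 + \left(2206 + 1857\right) \left(-1715 + j\right)} = \sqrt{-1979 + \left(2206 + 1857\right) \left(-1715 + \left(8 + \frac{\sqrt{2035}}{3}\right)\right)} = \sqrt{-1979 + 4063 \left(-1707 + \frac{\sqrt{2035}}{3}\right)} = \sqrt{-1979 - \left(6935541 - \frac{4063 \sqrt{2035}}{3}\right)} = \sqrt{-6937520 + \frac{4063 \sqrt{2035}}{3}}$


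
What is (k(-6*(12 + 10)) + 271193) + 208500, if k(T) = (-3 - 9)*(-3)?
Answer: 479729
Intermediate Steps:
k(T) = 36 (k(T) = -12*(-3) = 36)
(k(-6*(12 + 10)) + 271193) + 208500 = (36 + 271193) + 208500 = 271229 + 208500 = 479729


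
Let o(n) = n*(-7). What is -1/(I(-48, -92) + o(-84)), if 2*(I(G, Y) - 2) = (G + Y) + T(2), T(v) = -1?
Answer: -2/1039 ≈ -0.0019249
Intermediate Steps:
o(n) = -7*n
I(G, Y) = 3/2 + G/2 + Y/2 (I(G, Y) = 2 + ((G + Y) - 1)/2 = 2 + (-1 + G + Y)/2 = 2 + (-½ + G/2 + Y/2) = 3/2 + G/2 + Y/2)
-1/(I(-48, -92) + o(-84)) = -1/((3/2 + (½)*(-48) + (½)*(-92)) - 7*(-84)) = -1/((3/2 - 24 - 46) + 588) = -1/(-137/2 + 588) = -1/1039/2 = -1*2/1039 = -2/1039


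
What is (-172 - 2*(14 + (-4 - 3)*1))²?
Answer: 34596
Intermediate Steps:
(-172 - 2*(14 + (-4 - 3)*1))² = (-172 - 2*(14 - 7*1))² = (-172 - 2*(14 - 7))² = (-172 - 2*7)² = (-172 - 14)² = (-186)² = 34596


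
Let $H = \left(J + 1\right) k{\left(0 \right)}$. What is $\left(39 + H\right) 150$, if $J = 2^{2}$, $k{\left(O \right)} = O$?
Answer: $5850$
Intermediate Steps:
$J = 4$
$H = 0$ ($H = \left(4 + 1\right) 0 = 5 \cdot 0 = 0$)
$\left(39 + H\right) 150 = \left(39 + 0\right) 150 = 39 \cdot 150 = 5850$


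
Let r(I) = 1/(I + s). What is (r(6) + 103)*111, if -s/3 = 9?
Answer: 79994/7 ≈ 11428.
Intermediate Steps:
s = -27 (s = -3*9 = -27)
r(I) = 1/(-27 + I) (r(I) = 1/(I - 27) = 1/(-27 + I))
(r(6) + 103)*111 = (1/(-27 + 6) + 103)*111 = (1/(-21) + 103)*111 = (-1/21 + 103)*111 = (2162/21)*111 = 79994/7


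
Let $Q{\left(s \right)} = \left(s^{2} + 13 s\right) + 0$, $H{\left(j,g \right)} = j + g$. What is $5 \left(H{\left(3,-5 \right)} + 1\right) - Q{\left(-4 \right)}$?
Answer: $31$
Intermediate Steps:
$H{\left(j,g \right)} = g + j$
$Q{\left(s \right)} = s^{2} + 13 s$
$5 \left(H{\left(3,-5 \right)} + 1\right) - Q{\left(-4 \right)} = 5 \left(\left(-5 + 3\right) + 1\right) - - 4 \left(13 - 4\right) = 5 \left(-2 + 1\right) - \left(-4\right) 9 = 5 \left(-1\right) - -36 = -5 + 36 = 31$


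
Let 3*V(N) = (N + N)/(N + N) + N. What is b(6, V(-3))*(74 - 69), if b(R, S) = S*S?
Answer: 20/9 ≈ 2.2222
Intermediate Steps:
V(N) = ⅓ + N/3 (V(N) = ((N + N)/(N + N) + N)/3 = ((2*N)/((2*N)) + N)/3 = ((2*N)*(1/(2*N)) + N)/3 = (1 + N)/3 = ⅓ + N/3)
b(R, S) = S²
b(6, V(-3))*(74 - 69) = (⅓ + (⅓)*(-3))²*(74 - 69) = (⅓ - 1)²*5 = (-⅔)²*5 = (4/9)*5 = 20/9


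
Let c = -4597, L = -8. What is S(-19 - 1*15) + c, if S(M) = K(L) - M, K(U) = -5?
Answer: -4568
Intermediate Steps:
S(M) = -5 - M
S(-19 - 1*15) + c = (-5 - (-19 - 1*15)) - 4597 = (-5 - (-19 - 15)) - 4597 = (-5 - 1*(-34)) - 4597 = (-5 + 34) - 4597 = 29 - 4597 = -4568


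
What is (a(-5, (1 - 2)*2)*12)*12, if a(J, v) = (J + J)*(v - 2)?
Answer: 5760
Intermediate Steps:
a(J, v) = 2*J*(-2 + v) (a(J, v) = (2*J)*(-2 + v) = 2*J*(-2 + v))
(a(-5, (1 - 2)*2)*12)*12 = ((2*(-5)*(-2 + (1 - 2)*2))*12)*12 = ((2*(-5)*(-2 - 1*2))*12)*12 = ((2*(-5)*(-2 - 2))*12)*12 = ((2*(-5)*(-4))*12)*12 = (40*12)*12 = 480*12 = 5760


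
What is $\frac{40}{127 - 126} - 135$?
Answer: $-95$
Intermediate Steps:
$\frac{40}{127 - 126} - 135 = \frac{40}{1} - 135 = 40 \cdot 1 - 135 = 40 - 135 = -95$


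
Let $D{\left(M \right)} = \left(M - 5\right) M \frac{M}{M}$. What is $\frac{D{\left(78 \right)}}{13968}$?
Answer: $\frac{949}{2328} \approx 0.40765$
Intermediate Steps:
$D{\left(M \right)} = M \left(-5 + M\right)$ ($D{\left(M \right)} = \left(-5 + M\right) M 1 = M \left(-5 + M\right) 1 = M \left(-5 + M\right)$)
$\frac{D{\left(78 \right)}}{13968} = \frac{78 \left(-5 + 78\right)}{13968} = 78 \cdot 73 \cdot \frac{1}{13968} = 5694 \cdot \frac{1}{13968} = \frac{949}{2328}$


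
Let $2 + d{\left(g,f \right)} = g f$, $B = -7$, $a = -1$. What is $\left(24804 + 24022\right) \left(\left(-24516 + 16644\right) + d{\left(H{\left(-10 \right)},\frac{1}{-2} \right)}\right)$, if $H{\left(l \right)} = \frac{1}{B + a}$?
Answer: $- \frac{3075622979}{8} \approx -3.8445 \cdot 10^{8}$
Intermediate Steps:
$H{\left(l \right)} = - \frac{1}{8}$ ($H{\left(l \right)} = \frac{1}{-7 - 1} = \frac{1}{-8} = - \frac{1}{8}$)
$d{\left(g,f \right)} = -2 + f g$ ($d{\left(g,f \right)} = -2 + g f = -2 + f g$)
$\left(24804 + 24022\right) \left(\left(-24516 + 16644\right) + d{\left(H{\left(-10 \right)},\frac{1}{-2} \right)}\right) = \left(24804 + 24022\right) \left(\left(-24516 + 16644\right) - \left(2 - \frac{1}{-2} \left(- \frac{1}{8}\right)\right)\right) = 48826 \left(-7872 - \frac{31}{16}\right) = 48826 \left(- \frac{125983}{16}\right) = - \frac{3075622979}{8}$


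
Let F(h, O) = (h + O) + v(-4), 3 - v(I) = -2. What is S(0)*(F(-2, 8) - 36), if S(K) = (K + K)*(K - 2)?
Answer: 0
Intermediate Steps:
S(K) = 2*K*(-2 + K) (S(K) = (2*K)*(-2 + K) = 2*K*(-2 + K))
v(I) = 5 (v(I) = 3 - 1*(-2) = 3 + 2 = 5)
F(h, O) = 5 + O + h (F(h, O) = (h + O) + 5 = (O + h) + 5 = 5 + O + h)
S(0)*(F(-2, 8) - 36) = (2*0*(-2 + 0))*((5 + 8 - 2) - 36) = (2*0*(-2))*(11 - 36) = 0*(-25) = 0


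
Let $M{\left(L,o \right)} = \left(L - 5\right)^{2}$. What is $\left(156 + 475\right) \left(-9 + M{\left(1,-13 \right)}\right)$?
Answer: $4417$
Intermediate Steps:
$M{\left(L,o \right)} = \left(-5 + L\right)^{2}$
$\left(156 + 475\right) \left(-9 + M{\left(1,-13 \right)}\right) = \left(156 + 475\right) \left(-9 + \left(-5 + 1\right)^{2}\right) = 631 \left(-9 + \left(-4\right)^{2}\right) = 631 \left(-9 + 16\right) = 631 \cdot 7 = 4417$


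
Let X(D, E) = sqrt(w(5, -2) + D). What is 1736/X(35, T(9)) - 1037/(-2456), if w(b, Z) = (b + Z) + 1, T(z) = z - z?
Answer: 1037/2456 + 1736*sqrt(39)/39 ≈ 278.40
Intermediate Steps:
T(z) = 0
w(b, Z) = 1 + Z + b (w(b, Z) = (Z + b) + 1 = 1 + Z + b)
X(D, E) = sqrt(4 + D) (X(D, E) = sqrt((1 - 2 + 5) + D) = sqrt(4 + D))
1736/X(35, T(9)) - 1037/(-2456) = 1736/(sqrt(4 + 35)) - 1037/(-2456) = 1736/(sqrt(39)) - 1037*(-1/2456) = 1736*(sqrt(39)/39) + 1037/2456 = 1736*sqrt(39)/39 + 1037/2456 = 1037/2456 + 1736*sqrt(39)/39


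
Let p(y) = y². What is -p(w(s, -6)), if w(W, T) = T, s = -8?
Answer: -36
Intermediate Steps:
-p(w(s, -6)) = -1*(-6)² = -1*36 = -36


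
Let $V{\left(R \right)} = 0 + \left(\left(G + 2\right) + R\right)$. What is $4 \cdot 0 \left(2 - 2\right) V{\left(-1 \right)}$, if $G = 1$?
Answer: $0$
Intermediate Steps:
$V{\left(R \right)} = 3 + R$ ($V{\left(R \right)} = 0 + \left(\left(1 + 2\right) + R\right) = 0 + \left(3 + R\right) = 3 + R$)
$4 \cdot 0 \left(2 - 2\right) V{\left(-1 \right)} = 4 \cdot 0 \left(2 - 2\right) \left(3 - 1\right) = 0 \cdot 0 \cdot 2 = 0 \cdot 2 = 0$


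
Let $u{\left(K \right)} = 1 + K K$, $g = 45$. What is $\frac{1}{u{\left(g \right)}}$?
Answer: $\frac{1}{2026} \approx 0.00049358$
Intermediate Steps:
$u{\left(K \right)} = 1 + K^{2}$
$\frac{1}{u{\left(g \right)}} = \frac{1}{1 + 45^{2}} = \frac{1}{1 + 2025} = \frac{1}{2026}$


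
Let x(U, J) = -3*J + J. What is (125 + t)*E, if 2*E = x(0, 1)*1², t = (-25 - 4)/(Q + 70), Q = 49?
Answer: -14846/119 ≈ -124.76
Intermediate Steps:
x(U, J) = -2*J
t = -29/119 (t = (-25 - 4)/(49 + 70) = -29/119 ≈ -0.24370)
E = -1 (E = (-2*1*1²)/2 = (-2*1)/2 = (½)*(-2) = -1)
(125 + t)*E = (125 - 29/119)*(-1) = (14846/119)*(-1) = -14846/119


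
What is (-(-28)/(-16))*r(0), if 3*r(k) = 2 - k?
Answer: -7/6 ≈ -1.1667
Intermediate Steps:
r(k) = 2/3 - k/3 (r(k) = (2 - k)/3 = 2/3 - k/3)
(-(-28)/(-16))*r(0) = (-(-28)/(-16))*(2/3 - 1/3*0) = (-(-28)*(-1)/16)*(2/3 + 0) = -2*7/8*(2/3) = -7/4*2/3 = -7/6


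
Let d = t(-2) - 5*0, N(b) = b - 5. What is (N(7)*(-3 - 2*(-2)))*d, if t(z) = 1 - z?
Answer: 6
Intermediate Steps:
N(b) = -5 + b
d = 3 (d = (1 - 1*(-2)) - 5*0 = (1 + 2) + 0 = 3 + 0 = 3)
(N(7)*(-3 - 2*(-2)))*d = ((-5 + 7)*(-3 - 2*(-2)))*3 = (2*(-3 + 4))*3 = (2*1)*3 = 2*3 = 6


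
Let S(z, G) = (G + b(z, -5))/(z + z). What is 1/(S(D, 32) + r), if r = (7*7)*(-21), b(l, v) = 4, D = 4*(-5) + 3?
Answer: -17/17511 ≈ -0.00097082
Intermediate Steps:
D = -17 (D = -20 + 3 = -17)
r = -1029 (r = 49*(-21) = -1029)
S(z, G) = (4 + G)/(2*z) (S(z, G) = (G + 4)/(z + z) = (4 + G)/((2*z)) = (4 + G)*(1/(2*z)) = (4 + G)/(2*z))
1/(S(D, 32) + r) = 1/((½)*(4 + 32)/(-17) - 1029) = 1/((½)*(-1/17)*36 - 1029) = 1/(-18/17 - 1029) = 1/(-17511/17) = -17/17511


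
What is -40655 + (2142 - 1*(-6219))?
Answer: -32294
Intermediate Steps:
-40655 + (2142 - 1*(-6219)) = -40655 + (2142 + 6219) = -40655 + 8361 = -32294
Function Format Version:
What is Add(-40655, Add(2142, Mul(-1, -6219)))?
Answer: -32294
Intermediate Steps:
Add(-40655, Add(2142, Mul(-1, -6219))) = Add(-40655, Add(2142, 6219)) = Add(-40655, 8361) = -32294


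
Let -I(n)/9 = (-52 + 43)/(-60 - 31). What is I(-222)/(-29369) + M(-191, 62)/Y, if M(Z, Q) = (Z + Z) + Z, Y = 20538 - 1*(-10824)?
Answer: -509615815/27939140866 ≈ -0.018240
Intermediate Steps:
Y = 31362 (Y = 20538 + 10824 = 31362)
M(Z, Q) = 3*Z (M(Z, Q) = 2*Z + Z = 3*Z)
I(n) = -81/91 (I(n) = -9*(-52 + 43)/(-60 - 31) = -(-81)/(-91) = -(-81)*(-1)/91 = -9*9/91 = -81/91)
I(-222)/(-29369) + M(-191, 62)/Y = -81/91/(-29369) + (3*(-191))/31362 = -81/91*(-1/29369) - 573*1/31362 = 81/2672579 - 191/10454 = -509615815/27939140866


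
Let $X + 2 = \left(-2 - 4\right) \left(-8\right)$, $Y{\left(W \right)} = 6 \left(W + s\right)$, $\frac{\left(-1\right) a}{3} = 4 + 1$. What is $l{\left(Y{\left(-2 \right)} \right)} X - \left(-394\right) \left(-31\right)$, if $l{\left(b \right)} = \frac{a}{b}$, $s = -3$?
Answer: $-12191$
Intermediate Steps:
$a = -15$ ($a = - 3 \left(4 + 1\right) = \left(-3\right) 5 = -15$)
$Y{\left(W \right)} = -18 + 6 W$ ($Y{\left(W \right)} = 6 \left(W - 3\right) = 6 \left(-3 + W\right) = -18 + 6 W$)
$l{\left(b \right)} = - \frac{15}{b}$
$X = 46$ ($X = -2 + \left(-2 - 4\right) \left(-8\right) = -2 - -48 = -2 + 48 = 46$)
$l{\left(Y{\left(-2 \right)} \right)} X - \left(-394\right) \left(-31\right) = - \frac{15}{-18 + 6 \left(-2\right)} 46 - \left(-394\right) \left(-31\right) = - \frac{15}{-18 - 12} \cdot 46 - 12214 = - \frac{15}{-30} \cdot 46 - 12214 = \left(-15\right) \left(- \frac{1}{30}\right) 46 - 12214 = \frac{1}{2} \cdot 46 - 12214 = 23 - 12214 = -12191$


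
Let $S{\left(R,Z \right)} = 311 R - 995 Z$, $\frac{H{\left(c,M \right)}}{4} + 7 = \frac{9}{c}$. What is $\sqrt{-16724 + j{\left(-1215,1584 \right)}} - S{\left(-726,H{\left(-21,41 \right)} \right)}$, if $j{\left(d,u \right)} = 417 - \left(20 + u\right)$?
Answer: $\frac{1373542}{7} + i \sqrt{17911} \approx 1.9622 \cdot 10^{5} + 133.83 i$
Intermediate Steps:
$H{\left(c,M \right)} = -28 + \frac{36}{c}$ ($H{\left(c,M \right)} = -28 + 4 \frac{9}{c} = -28 + \frac{36}{c}$)
$S{\left(R,Z \right)} = - 995 Z + 311 R$
$j{\left(d,u \right)} = 397 - u$
$\sqrt{-16724 + j{\left(-1215,1584 \right)}} - S{\left(-726,H{\left(-21,41 \right)} \right)} = \sqrt{-16724 + \left(397 - 1584\right)} - \left(- 995 \left(-28 + \frac{36}{-21}\right) + 311 \left(-726\right)\right) = \sqrt{-16724 + \left(397 - 1584\right)} - \left(- 995 \left(-28 + 36 \left(- \frac{1}{21}\right)\right) - 225786\right) = \sqrt{-16724 - 1187} - \left(- 995 \left(-28 - \frac{12}{7}\right) - 225786\right) = \sqrt{-17911} - \left(\left(-995\right) \left(- \frac{208}{7}\right) - 225786\right) = i \sqrt{17911} - \left(\frac{206960}{7} - 225786\right) = i \sqrt{17911} - - \frac{1373542}{7} = i \sqrt{17911} + \frac{1373542}{7} = \frac{1373542}{7} + i \sqrt{17911}$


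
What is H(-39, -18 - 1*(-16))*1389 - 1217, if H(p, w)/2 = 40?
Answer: 109903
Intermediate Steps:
H(p, w) = 80 (H(p, w) = 2*40 = 80)
H(-39, -18 - 1*(-16))*1389 - 1217 = 80*1389 - 1217 = 111120 - 1217 = 109903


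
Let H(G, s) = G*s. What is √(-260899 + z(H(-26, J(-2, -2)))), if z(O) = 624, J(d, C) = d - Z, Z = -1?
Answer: 5*I*√10411 ≈ 510.17*I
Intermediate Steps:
J(d, C) = 1 + d (J(d, C) = d - 1*(-1) = d + 1 = 1 + d)
√(-260899 + z(H(-26, J(-2, -2)))) = √(-260899 + 624) = √(-260275) = 5*I*√10411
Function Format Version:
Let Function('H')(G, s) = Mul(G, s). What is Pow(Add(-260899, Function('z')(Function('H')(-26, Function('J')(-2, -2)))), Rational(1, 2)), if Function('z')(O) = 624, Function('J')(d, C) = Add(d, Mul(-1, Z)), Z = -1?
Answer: Mul(5, I, Pow(10411, Rational(1, 2))) ≈ Mul(510.17, I)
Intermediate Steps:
Function('J')(d, C) = Add(1, d) (Function('J')(d, C) = Add(d, Mul(-1, -1)) = Add(d, 1) = Add(1, d))
Pow(Add(-260899, Function('z')(Function('H')(-26, Function('J')(-2, -2)))), Rational(1, 2)) = Pow(Add(-260899, 624), Rational(1, 2)) = Pow(-260275, Rational(1, 2)) = Mul(5, I, Pow(10411, Rational(1, 2)))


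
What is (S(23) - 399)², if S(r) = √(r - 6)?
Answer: (399 - √17)² ≈ 1.5593e+5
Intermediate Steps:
S(r) = √(-6 + r)
(S(23) - 399)² = (√(-6 + 23) - 399)² = (√17 - 399)² = (-399 + √17)²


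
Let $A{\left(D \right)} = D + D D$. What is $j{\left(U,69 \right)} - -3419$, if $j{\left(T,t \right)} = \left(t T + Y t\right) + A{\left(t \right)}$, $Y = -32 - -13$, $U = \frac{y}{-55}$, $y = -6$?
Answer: $\frac{382004}{55} \approx 6945.5$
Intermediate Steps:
$U = \frac{6}{55}$ ($U = - \frac{6}{-55} = \left(-6\right) \left(- \frac{1}{55}\right) = \frac{6}{55} \approx 0.10909$)
$A{\left(D \right)} = D + D^{2}$
$Y = -19$ ($Y = -32 + 13 = -19$)
$j{\left(T,t \right)} = - 19 t + T t + t \left(1 + t\right)$ ($j{\left(T,t \right)} = \left(t T - 19 t\right) + t \left(1 + t\right) = \left(T t - 19 t\right) + t \left(1 + t\right) = \left(- 19 t + T t\right) + t \left(1 + t\right) = - 19 t + T t + t \left(1 + t\right)$)
$j{\left(U,69 \right)} - -3419 = 69 \left(-18 + \frac{6}{55} + 69\right) - -3419 = 69 \cdot \frac{2811}{55} + 3419 = \frac{193959}{55} + 3419 = \frac{382004}{55}$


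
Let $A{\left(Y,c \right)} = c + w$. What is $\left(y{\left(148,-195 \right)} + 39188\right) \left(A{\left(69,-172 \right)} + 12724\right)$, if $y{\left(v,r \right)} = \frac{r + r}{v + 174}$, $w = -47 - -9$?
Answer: $\frac{78951739522}{161} \approx 4.9038 \cdot 10^{8}$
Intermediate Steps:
$w = -38$ ($w = -47 + 9 = -38$)
$A{\left(Y,c \right)} = -38 + c$ ($A{\left(Y,c \right)} = c - 38 = -38 + c$)
$y{\left(v,r \right)} = \frac{2 r}{174 + v}$
$\left(y{\left(148,-195 \right)} + 39188\right) \left(A{\left(69,-172 \right)} + 12724\right) = \left(2 \left(-195\right) \frac{1}{174 + 148} + 39188\right) \left(\left(-38 - 172\right) + 12724\right) = \left(2 \left(-195\right) \frac{1}{322} + 39188\right) \left(-210 + 12724\right) = \left(2 \left(-195\right) \frac{1}{322} + 39188\right) 12514 = \left(- \frac{195}{161} + 39188\right) 12514 = \frac{6309073}{161} \cdot 12514 = \frac{78951739522}{161}$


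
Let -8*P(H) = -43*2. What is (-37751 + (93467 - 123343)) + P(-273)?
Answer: -270465/4 ≈ -67616.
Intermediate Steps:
P(H) = 43/4 (P(H) = -(-43)*2/8 = -⅛*(-86) = 43/4)
(-37751 + (93467 - 123343)) + P(-273) = (-37751 + (93467 - 123343)) + 43/4 = (-37751 - 29876) + 43/4 = -67627 + 43/4 = -270465/4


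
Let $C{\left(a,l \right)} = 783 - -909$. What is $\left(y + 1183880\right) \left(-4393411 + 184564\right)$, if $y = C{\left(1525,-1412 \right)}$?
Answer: $-4989891155484$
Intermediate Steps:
$C{\left(a,l \right)} = 1692$ ($C{\left(a,l \right)} = 783 + 909 = 1692$)
$y = 1692$
$\left(y + 1183880\right) \left(-4393411 + 184564\right) = \left(1692 + 1183880\right) \left(-4393411 + 184564\right) = 1185572 \left(-4208847\right) = -4989891155484$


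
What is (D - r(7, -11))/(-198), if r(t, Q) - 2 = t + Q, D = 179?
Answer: -181/198 ≈ -0.91414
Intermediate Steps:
r(t, Q) = 2 + Q + t (r(t, Q) = 2 + (t + Q) = 2 + (Q + t) = 2 + Q + t)
(D - r(7, -11))/(-198) = (179 - (2 - 11 + 7))/(-198) = (179 - 1*(-2))*(-1/198) = (179 + 2)*(-1/198) = 181*(-1/198) = -181/198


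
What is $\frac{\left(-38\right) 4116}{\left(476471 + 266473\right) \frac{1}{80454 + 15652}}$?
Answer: $- \frac{313161401}{15478} \approx -20233.0$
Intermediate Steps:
$\frac{\left(-38\right) 4116}{\left(476471 + 266473\right) \frac{1}{80454 + 15652}} = - \frac{156408}{742944 \cdot \frac{1}{96106}} = - \frac{156408}{\frac{371472}{48053}} = \left(-156408\right) \frac{48053}{371472} = - \frac{313161401}{15478}$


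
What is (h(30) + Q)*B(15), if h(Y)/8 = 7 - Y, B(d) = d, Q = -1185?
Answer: -20535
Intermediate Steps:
h(Y) = 56 - 8*Y (h(Y) = 8*(7 - Y) = 56 - 8*Y)
(h(30) + Q)*B(15) = ((56 - 8*30) - 1185)*15 = ((56 - 240) - 1185)*15 = (-184 - 1185)*15 = -1369*15 = -20535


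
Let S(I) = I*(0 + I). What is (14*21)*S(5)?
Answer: 7350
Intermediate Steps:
S(I) = I² (S(I) = I*I = I²)
(14*21)*S(5) = (14*21)*5² = 294*25 = 7350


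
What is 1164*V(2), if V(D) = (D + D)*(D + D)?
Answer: 18624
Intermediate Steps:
V(D) = 4*D**2 (V(D) = (2*D)*(2*D) = 4*D**2)
1164*V(2) = 1164*(4*2**2) = 1164*(4*4) = 1164*16 = 18624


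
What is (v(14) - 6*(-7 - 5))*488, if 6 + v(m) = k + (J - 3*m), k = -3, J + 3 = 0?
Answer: 8784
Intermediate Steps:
J = -3 (J = -3 + 0 = -3)
v(m) = -12 - 3*m (v(m) = -6 + (-3 + (-3 - 3*m)) = -6 + (-6 - 3*m) = -12 - 3*m)
(v(14) - 6*(-7 - 5))*488 = ((-12 - 3*14) - 6*(-7 - 5))*488 = ((-12 - 42) - 6*(-12))*488 = (-54 + 72)*488 = 18*488 = 8784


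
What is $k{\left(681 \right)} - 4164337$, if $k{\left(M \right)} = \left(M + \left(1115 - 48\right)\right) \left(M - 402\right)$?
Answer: $-3676645$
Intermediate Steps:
$k{\left(M \right)} = \left(-402 + M\right) \left(1067 + M\right)$ ($k{\left(M \right)} = \left(M + 1067\right) \left(-402 + M\right) = \left(1067 + M\right) \left(-402 + M\right) = \left(-402 + M\right) \left(1067 + M\right)$)
$k{\left(681 \right)} - 4164337 = \left(-428934 + 681^{2} + 665 \cdot 681\right) - 4164337 = \left(-428934 + 463761 + 452865\right) - 4164337 = 487692 - 4164337 = -3676645$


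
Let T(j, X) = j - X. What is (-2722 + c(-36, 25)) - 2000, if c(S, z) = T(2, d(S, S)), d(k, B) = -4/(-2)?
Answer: -4722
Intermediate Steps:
d(k, B) = 2 (d(k, B) = -4*(-½) = 2)
c(S, z) = 0 (c(S, z) = 2 - 1*2 = 2 - 2 = 0)
(-2722 + c(-36, 25)) - 2000 = (-2722 + 0) - 2000 = -2722 - 2000 = -4722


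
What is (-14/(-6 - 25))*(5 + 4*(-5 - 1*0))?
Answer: -210/31 ≈ -6.7742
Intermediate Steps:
(-14/(-6 - 25))*(5 + 4*(-5 - 1*0)) = (-14/(-31))*(5 + 4*(-5 + 0)) = (-1/31*(-14))*(5 + 4*(-5)) = 14*(5 - 20)/31 = (14/31)*(-15) = -210/31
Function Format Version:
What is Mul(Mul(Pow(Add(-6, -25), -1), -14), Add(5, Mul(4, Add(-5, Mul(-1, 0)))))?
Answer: Rational(-210, 31) ≈ -6.7742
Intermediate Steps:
Mul(Mul(Pow(Add(-6, -25), -1), -14), Add(5, Mul(4, Add(-5, Mul(-1, 0))))) = Mul(Mul(Pow(-31, -1), -14), Add(5, Mul(4, Add(-5, 0)))) = Mul(Mul(Rational(-1, 31), -14), Add(5, Mul(4, -5))) = Mul(Rational(14, 31), Add(5, -20)) = Mul(Rational(14, 31), -15) = Rational(-210, 31)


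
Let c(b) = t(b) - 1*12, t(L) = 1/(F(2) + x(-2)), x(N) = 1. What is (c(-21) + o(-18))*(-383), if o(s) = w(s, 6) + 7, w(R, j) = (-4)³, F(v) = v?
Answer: 78898/3 ≈ 26299.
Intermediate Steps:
w(R, j) = -64
t(L) = ⅓ (t(L) = 1/(2 + 1) = 1/3 = ⅓)
o(s) = -57 (o(s) = -64 + 7 = -57)
c(b) = -35/3 (c(b) = ⅓ - 1*12 = ⅓ - 12 = -35/3)
(c(-21) + o(-18))*(-383) = (-35/3 - 57)*(-383) = -206/3*(-383) = 78898/3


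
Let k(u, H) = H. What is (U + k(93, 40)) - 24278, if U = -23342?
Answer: -47580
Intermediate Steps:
(U + k(93, 40)) - 24278 = (-23342 + 40) - 24278 = -23302 - 24278 = -47580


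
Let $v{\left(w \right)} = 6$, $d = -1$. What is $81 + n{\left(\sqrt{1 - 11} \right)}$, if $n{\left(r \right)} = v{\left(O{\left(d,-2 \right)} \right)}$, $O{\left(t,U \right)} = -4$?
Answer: $87$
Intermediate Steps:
$n{\left(r \right)} = 6$
$81 + n{\left(\sqrt{1 - 11} \right)} = 81 + 6 = 87$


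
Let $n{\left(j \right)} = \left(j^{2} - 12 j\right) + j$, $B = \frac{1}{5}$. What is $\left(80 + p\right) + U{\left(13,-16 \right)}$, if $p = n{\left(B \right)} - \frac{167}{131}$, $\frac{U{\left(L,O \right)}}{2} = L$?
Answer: $\frac{335901}{3275} \approx 102.57$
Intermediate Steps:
$B = \frac{1}{5} \approx 0.2$
$U{\left(L,O \right)} = 2 L$
$n{\left(j \right)} = j^{2} - 11 j$
$p = - \frac{11249}{3275}$ ($p = \frac{-11 + \frac{1}{5}}{5} - \frac{167}{131} = \frac{1}{5} \left(- \frac{54}{5}\right) - \frac{167}{131} = - \frac{54}{25} - \frac{167}{131} = - \frac{11249}{3275} \approx -3.4348$)
$\left(80 + p\right) + U{\left(13,-16 \right)} = \left(80 - \frac{11249}{3275}\right) + 2 \cdot 13 = \frac{250751}{3275} + 26 = \frac{335901}{3275}$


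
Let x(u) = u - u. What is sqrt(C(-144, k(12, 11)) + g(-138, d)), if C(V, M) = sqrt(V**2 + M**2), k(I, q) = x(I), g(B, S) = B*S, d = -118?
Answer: 74*sqrt(3) ≈ 128.17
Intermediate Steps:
x(u) = 0
k(I, q) = 0
C(V, M) = sqrt(M**2 + V**2)
sqrt(C(-144, k(12, 11)) + g(-138, d)) = sqrt(sqrt(0**2 + (-144)**2) - 138*(-118)) = sqrt(sqrt(0 + 20736) + 16284) = sqrt(sqrt(20736) + 16284) = sqrt(144 + 16284) = sqrt(16428) = 74*sqrt(3)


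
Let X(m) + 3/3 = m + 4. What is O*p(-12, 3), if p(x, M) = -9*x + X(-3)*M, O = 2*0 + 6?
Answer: 648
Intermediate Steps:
O = 6 (O = 0 + 6 = 6)
X(m) = 3 + m (X(m) = -1 + (m + 4) = -1 + (4 + m) = 3 + m)
p(x, M) = -9*x (p(x, M) = -9*x + (3 - 3)*M = -9*x + 0*M = -9*x + 0 = -9*x)
O*p(-12, 3) = 6*(-9*(-12)) = 6*108 = 648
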